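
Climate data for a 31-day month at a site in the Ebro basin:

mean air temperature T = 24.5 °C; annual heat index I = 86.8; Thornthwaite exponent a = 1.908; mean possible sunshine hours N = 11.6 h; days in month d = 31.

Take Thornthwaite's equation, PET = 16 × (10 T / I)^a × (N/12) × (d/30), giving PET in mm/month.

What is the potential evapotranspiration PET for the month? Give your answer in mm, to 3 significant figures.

116 mm

10T/I = 10 × 24.5 / 86.8 = 2.8226
(10T/I)^a = 2.8226^1.908 = 7.2417
Uncorrected PET = 16 × 7.2417 = 115.867 mm
Correction = (N/12)(d/30) = (11.6/12)(31/30) = 0.9989
PET = 115.867 × 0.9989 = 115.740 mm/month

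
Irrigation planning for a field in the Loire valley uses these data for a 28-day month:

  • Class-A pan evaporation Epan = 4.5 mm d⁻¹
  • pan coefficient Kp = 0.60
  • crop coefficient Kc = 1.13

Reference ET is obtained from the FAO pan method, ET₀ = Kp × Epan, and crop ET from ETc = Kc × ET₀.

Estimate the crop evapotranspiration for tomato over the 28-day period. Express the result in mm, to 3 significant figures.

ET₀ = 0.60 × 4.5 = 2.7000 mm/d
ETc = Kc × ET₀ = 1.13 × 2.7000 = 3.0510 mm/d
Over 28 days: 3.0510 × 28 = 85.428 mm

85.4 mm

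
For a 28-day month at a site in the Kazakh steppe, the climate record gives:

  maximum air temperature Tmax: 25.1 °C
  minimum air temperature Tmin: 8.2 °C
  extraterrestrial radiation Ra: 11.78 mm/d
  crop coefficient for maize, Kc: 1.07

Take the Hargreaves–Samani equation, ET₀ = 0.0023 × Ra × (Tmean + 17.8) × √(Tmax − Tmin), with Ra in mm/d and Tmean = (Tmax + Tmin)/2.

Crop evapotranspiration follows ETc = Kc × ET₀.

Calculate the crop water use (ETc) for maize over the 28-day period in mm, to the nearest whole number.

Tmean = (25.1 + 8.2)/2 = 16.65 °C
ET₀ = 0.0023 × 11.78 × (16.65 + 17.8) × √16.9 = 0.0023 × 11.78 × 34.45 × 4.1110 = 3.8372 mm/d
ETc = Kc × ET₀ = 1.07 × 3.8372 = 4.1058 mm/d
Over 28 days: 4.1058 × 28 = 114.962 mm

115 mm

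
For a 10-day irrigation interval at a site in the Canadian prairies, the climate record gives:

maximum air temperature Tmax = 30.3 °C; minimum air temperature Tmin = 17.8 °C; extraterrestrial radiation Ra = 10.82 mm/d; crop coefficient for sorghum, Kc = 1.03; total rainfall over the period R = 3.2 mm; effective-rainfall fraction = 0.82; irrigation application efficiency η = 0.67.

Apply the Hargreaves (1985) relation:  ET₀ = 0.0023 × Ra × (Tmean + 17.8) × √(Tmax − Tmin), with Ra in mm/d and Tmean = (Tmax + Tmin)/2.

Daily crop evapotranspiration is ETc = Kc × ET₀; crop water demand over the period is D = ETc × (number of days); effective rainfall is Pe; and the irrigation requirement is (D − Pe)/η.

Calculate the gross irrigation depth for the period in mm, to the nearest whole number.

Tmean = (30.3 + 17.8)/2 = 24.05 °C
ET₀ = 0.0023 × 10.82 × (24.05 + 17.8) × √12.5 = 0.0023 × 10.82 × 41.85 × 3.5355 = 3.6821 mm/d
ETc = Kc × ET₀ = 1.03 × 3.6821 = 3.7926 mm/d
Crop demand D = ETc × 10 d = 3.7926 × 10 = 37.926 mm
Pe = 0.82 × 3.2 = 2.624 mm
D − Pe = 37.926 − 2.624 = 35.302 mm
Gross irrigation = 35.302 / 0.67 = 52.690 mm

53 mm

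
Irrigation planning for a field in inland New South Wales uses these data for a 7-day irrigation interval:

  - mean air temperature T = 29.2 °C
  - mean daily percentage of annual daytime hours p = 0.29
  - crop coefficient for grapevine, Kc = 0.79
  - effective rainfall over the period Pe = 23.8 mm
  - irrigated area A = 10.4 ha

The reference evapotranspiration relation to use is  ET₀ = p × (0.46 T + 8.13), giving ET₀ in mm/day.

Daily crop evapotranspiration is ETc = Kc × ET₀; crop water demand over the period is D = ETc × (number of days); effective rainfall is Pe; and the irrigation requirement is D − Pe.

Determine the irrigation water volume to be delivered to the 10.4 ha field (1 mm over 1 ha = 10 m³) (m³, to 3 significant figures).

1120 m³

ET₀ = 0.29 × (0.46 × 29.2 + 8.13) = 0.29 × 21.562 = 6.2530 mm/d
ETc = Kc × ET₀ = 0.79 × 6.2530 = 4.9399 mm/d
Crop demand D = ETc × 7 d = 4.9399 × 7 = 34.579 mm
D − Pe = 34.579 − 23.8 = 10.779 mm
Volume = 10.779 mm × 10.4 ha × 10 = 1121.0 m³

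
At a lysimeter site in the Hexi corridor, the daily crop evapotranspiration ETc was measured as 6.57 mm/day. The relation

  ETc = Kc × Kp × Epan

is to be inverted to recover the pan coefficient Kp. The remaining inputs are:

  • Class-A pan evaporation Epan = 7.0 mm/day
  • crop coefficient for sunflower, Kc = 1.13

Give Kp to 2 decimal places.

ETc = Kc × Kp × Epan  ⇒  Kp = ETc / (Kc × Epan)
Kp = 6.57 / (1.13 × 7.0) = 6.57 / 7.910 = 0.8306

0.83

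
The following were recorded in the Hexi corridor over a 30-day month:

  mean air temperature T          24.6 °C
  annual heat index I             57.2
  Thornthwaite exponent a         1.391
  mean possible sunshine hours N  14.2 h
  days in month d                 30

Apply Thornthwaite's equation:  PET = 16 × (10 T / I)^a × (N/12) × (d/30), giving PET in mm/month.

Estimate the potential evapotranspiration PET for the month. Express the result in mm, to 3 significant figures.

10T/I = 10 × 24.6 / 57.2 = 4.3007
(10T/I)^a = 4.3007^1.391 = 7.6077
Uncorrected PET = 16 × 7.6077 = 121.723 mm
Correction = (N/12)(d/30) = (14.2/12)(30/30) = 1.1833
PET = 121.723 × 1.1833 = 144.035 mm/month

144 mm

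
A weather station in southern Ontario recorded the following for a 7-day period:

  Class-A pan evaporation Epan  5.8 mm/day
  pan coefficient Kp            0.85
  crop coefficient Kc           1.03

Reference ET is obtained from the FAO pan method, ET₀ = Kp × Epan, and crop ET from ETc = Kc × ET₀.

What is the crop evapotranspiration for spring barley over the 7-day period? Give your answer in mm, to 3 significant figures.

35.5 mm

ET₀ = 0.85 × 5.8 = 4.9300 mm/d
ETc = Kc × ET₀ = 1.03 × 4.9300 = 5.0779 mm/d
Over 7 days: 5.0779 × 7 = 35.545 mm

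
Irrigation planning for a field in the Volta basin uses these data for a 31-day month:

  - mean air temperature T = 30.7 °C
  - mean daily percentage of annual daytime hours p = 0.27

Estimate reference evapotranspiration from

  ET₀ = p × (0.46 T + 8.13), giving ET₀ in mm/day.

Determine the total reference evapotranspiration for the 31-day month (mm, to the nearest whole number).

ET₀ = 0.27 × (0.46 × 30.7 + 8.13) = 0.27 × 22.252 = 6.0080 mm/d
Monthly total = 6.0080 × 31 = 186.248 mm

186 mm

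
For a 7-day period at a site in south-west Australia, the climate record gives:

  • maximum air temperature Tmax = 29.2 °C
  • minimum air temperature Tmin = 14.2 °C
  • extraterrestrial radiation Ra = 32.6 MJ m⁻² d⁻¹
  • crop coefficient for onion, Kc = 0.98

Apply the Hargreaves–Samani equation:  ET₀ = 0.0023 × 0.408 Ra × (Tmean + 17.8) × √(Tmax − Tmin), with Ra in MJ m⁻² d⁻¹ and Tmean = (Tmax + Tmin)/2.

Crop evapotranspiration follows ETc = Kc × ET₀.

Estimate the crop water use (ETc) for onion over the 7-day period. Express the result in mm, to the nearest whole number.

32 mm

Tmean = (29.2 + 14.2)/2 = 21.70 °C
0.408 Ra = 0.408 × 32.6 = 13.3008 mm/d equivalent
ET₀ = 0.0023 × 13.3008 × (21.70 + 17.8) × √15.0 = 0.0023 × 13.3008 × 39.50 × 3.8730 = 4.6800 mm/d
ETc = Kc × ET₀ = 0.98 × 4.6800 = 4.5864 mm/d
Over 7 days: 4.5864 × 7 = 32.105 mm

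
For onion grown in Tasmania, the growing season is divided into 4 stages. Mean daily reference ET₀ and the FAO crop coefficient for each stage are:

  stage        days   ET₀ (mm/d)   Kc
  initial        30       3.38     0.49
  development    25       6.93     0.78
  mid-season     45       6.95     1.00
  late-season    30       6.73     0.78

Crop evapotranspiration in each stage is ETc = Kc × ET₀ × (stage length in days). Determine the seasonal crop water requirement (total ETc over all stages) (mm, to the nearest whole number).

655 mm

initial: 0.49 × 3.38 × 30 = 49.69 mm
development: 0.78 × 6.93 × 25 = 135.14 mm
mid-season: 1.00 × 6.95 × 45 = 312.75 mm
late-season: 0.78 × 6.73 × 30 = 157.48 mm
Seasonal total = 655.06 mm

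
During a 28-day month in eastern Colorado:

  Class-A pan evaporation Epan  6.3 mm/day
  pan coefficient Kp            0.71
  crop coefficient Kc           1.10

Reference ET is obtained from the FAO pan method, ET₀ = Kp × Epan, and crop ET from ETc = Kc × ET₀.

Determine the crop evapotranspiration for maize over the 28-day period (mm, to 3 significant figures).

ET₀ = 0.71 × 6.3 = 4.4730 mm/d
ETc = Kc × ET₀ = 1.10 × 4.4730 = 4.9203 mm/d
Over 28 days: 4.9203 × 28 = 137.768 mm

138 mm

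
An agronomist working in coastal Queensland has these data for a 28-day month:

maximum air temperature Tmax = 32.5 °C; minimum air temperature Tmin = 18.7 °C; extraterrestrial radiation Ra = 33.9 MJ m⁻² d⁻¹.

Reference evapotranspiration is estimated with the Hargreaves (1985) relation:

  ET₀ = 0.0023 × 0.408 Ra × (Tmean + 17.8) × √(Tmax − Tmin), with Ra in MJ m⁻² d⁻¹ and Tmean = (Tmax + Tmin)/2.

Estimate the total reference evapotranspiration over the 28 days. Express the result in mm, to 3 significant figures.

144 mm

Tmean = (32.5 + 18.7)/2 = 25.60 °C
0.408 Ra = 0.408 × 33.9 = 13.8312 mm/d equivalent
ET₀ = 0.0023 × 13.8312 × (25.60 + 17.8) × √13.8 = 0.0023 × 13.8312 × 43.40 × 3.7148 = 5.1288 mm/d
Over 28 days: 5.1288 × 28 = 143.606 mm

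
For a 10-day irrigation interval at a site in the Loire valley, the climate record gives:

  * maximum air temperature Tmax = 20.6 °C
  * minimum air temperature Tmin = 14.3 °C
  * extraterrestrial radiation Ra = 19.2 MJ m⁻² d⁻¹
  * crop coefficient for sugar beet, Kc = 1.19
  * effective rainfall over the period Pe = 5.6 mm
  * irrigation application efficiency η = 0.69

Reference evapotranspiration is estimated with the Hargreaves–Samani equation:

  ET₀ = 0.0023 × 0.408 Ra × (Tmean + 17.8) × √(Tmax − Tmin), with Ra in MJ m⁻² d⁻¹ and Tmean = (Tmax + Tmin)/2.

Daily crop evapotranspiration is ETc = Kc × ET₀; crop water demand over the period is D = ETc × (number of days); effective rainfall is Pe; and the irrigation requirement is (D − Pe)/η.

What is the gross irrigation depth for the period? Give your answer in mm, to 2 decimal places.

Tmean = (20.6 + 14.3)/2 = 17.45 °C
0.408 Ra = 0.408 × 19.2 = 7.8336 mm/d equivalent
ET₀ = 0.0023 × 7.8336 × (17.45 + 17.8) × √6.3 = 0.0023 × 7.8336 × 35.25 × 2.5100 = 1.5941 mm/d
ETc = Kc × ET₀ = 1.19 × 1.5941 = 1.8970 mm/d
Crop demand D = ETc × 10 d = 1.8970 × 10 = 18.970 mm
D − Pe = 18.970 − 5.6 = 13.370 mm
Gross irrigation = 13.370 / 0.69 = 19.377 mm

19.38 mm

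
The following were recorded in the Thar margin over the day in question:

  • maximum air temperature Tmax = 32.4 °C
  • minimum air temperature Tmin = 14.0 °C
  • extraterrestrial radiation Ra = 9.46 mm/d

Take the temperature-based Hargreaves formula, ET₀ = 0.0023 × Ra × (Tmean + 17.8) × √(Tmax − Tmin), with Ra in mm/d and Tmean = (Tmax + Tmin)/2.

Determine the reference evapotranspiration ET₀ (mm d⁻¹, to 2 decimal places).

Tmean = (32.4 + 14.0)/2 = 23.20 °C
ET₀ = 0.0023 × 9.46 × (23.20 + 17.8) × √18.4 = 0.0023 × 9.46 × 41.00 × 4.2895 = 3.8266 mm/d

3.83 mm d⁻¹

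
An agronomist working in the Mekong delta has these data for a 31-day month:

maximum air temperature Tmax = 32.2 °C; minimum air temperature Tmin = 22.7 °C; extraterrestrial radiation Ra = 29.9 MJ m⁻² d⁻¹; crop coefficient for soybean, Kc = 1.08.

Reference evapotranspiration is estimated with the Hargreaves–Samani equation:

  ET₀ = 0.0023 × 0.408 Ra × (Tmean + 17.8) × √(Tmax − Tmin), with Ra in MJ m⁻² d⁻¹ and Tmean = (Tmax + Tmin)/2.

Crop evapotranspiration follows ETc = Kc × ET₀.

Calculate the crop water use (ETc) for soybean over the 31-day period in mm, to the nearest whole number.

Tmean = (32.2 + 22.7)/2 = 27.45 °C
0.408 Ra = 0.408 × 29.9 = 12.1992 mm/d equivalent
ET₀ = 0.0023 × 12.1992 × (27.45 + 17.8) × √9.5 = 0.0023 × 12.1992 × 45.25 × 3.0822 = 3.9133 mm/d
ETc = Kc × ET₀ = 1.08 × 3.9133 = 4.2264 mm/d
Over 31 days: 4.2264 × 31 = 131.018 mm

131 mm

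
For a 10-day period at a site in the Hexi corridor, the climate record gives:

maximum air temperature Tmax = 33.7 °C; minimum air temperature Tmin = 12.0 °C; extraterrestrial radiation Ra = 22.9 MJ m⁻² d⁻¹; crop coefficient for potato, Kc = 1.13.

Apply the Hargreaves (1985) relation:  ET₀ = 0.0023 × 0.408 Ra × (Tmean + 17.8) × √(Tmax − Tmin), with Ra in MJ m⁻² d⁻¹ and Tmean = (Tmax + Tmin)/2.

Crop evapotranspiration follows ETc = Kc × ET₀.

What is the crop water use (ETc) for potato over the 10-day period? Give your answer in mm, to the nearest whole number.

Tmean = (33.7 + 12.0)/2 = 22.85 °C
0.408 Ra = 0.408 × 22.9 = 9.3432 mm/d equivalent
ET₀ = 0.0023 × 9.3432 × (22.85 + 17.8) × √21.7 = 0.0023 × 9.3432 × 40.65 × 4.6583 = 4.0692 mm/d
ETc = Kc × ET₀ = 1.13 × 4.0692 = 4.5982 mm/d
Over 10 days: 4.5982 × 10 = 45.982 mm

46 mm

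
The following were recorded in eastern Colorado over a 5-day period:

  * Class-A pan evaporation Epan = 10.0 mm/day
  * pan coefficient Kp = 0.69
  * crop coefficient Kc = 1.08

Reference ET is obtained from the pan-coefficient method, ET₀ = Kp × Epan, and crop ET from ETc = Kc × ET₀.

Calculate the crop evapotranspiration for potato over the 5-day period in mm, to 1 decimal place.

ET₀ = 0.69 × 10.0 = 6.9000 mm/d
ETc = Kc × ET₀ = 1.08 × 6.9000 = 7.4520 mm/d
Over 5 days: 7.4520 × 5 = 37.260 mm

37.3 mm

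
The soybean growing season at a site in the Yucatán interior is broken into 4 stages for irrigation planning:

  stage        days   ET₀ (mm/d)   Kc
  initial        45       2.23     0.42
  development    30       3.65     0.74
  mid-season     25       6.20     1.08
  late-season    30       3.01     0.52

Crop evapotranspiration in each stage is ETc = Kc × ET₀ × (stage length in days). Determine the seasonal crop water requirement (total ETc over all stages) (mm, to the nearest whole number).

338 mm

initial: 0.42 × 2.23 × 45 = 42.15 mm
development: 0.74 × 3.65 × 30 = 81.03 mm
mid-season: 1.08 × 6.20 × 25 = 167.40 mm
late-season: 0.52 × 3.01 × 30 = 46.96 mm
Seasonal total = 337.54 mm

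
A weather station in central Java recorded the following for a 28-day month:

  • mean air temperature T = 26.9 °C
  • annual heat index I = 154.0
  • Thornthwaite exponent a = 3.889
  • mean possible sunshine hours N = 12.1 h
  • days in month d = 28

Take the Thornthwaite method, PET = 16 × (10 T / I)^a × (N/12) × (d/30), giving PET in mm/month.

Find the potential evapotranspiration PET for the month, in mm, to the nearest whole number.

132 mm

10T/I = 10 × 26.9 / 154.0 = 1.7468
(10T/I)^a = 1.7468^3.889 = 8.7515
Uncorrected PET = 16 × 8.7515 = 140.024 mm
Correction = (N/12)(d/30) = (12.1/12)(28/30) = 0.9411
PET = 140.024 × 0.9411 = 131.777 mm/month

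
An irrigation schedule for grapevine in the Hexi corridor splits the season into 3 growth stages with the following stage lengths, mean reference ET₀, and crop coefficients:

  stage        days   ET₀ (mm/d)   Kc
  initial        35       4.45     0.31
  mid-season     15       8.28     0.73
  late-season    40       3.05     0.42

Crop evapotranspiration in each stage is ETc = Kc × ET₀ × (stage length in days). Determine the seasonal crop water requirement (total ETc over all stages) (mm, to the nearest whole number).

190 mm

initial: 0.31 × 4.45 × 35 = 48.28 mm
mid-season: 0.73 × 8.28 × 15 = 90.67 mm
late-season: 0.42 × 3.05 × 40 = 51.24 mm
Seasonal total = 190.19 mm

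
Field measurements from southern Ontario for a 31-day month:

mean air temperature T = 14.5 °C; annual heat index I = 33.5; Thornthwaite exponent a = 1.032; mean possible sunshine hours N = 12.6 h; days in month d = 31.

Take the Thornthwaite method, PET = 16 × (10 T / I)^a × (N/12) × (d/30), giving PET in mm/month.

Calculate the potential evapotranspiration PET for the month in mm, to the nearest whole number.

10T/I = 10 × 14.5 / 33.5 = 4.3284
(10T/I)^a = 4.3284^1.032 = 4.5362
Uncorrected PET = 16 × 4.5362 = 72.579 mm
Correction = (N/12)(d/30) = (12.6/12)(31/30) = 1.0850
PET = 72.579 × 1.0850 = 78.748 mm/month

79 mm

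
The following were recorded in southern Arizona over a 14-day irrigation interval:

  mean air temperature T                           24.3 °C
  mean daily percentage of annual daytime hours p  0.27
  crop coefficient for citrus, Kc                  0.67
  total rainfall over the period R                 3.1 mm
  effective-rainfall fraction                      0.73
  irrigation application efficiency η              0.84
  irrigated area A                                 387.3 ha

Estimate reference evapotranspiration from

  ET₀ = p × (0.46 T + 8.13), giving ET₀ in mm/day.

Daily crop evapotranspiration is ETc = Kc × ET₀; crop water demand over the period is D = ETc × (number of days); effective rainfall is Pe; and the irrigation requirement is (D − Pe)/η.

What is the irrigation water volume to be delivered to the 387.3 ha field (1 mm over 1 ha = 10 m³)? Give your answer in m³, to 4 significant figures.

ET₀ = 0.27 × (0.46 × 24.3 + 8.13) = 0.27 × 19.308 = 5.2132 mm/d
ETc = Kc × ET₀ = 0.67 × 5.2132 = 3.4928 mm/d
Crop demand D = ETc × 14 d = 3.4928 × 14 = 48.899 mm
Pe = 0.73 × 3.1 = 2.263 mm
D − Pe = 48.899 − 2.263 = 46.636 mm
Gross irrigation = 46.636 / 0.84 = 55.519 mm
Volume = 55.519 mm × 387.3 ha × 10 = 215025.1 m³

215000 m³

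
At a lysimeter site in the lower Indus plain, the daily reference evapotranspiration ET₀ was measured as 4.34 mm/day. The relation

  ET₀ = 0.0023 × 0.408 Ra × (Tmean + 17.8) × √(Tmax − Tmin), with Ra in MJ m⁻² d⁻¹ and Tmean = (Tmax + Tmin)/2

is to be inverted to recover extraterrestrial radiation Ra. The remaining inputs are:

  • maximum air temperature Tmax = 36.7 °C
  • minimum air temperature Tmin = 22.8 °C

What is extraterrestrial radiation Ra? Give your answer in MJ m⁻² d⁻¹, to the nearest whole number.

Tmean = (36.7+22.8)/2 = 29.75 °C; ΔT = 13.9
Ra = ET₀ / [0.0023 × 0.408 × (Tmean+17.8) × √ΔT]
   = 4.34 / (0.0023 × 0.408 × 47.55 × 3.7283) = 26.088 MJ m⁻² d⁻¹

26 MJ m⁻² d⁻¹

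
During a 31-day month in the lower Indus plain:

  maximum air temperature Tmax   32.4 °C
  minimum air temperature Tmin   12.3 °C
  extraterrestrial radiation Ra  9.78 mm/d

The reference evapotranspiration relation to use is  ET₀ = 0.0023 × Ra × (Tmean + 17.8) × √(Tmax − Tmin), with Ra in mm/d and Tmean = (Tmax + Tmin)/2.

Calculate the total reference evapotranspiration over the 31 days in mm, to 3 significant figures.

126 mm

Tmean = (32.4 + 12.3)/2 = 22.35 °C
ET₀ = 0.0023 × 9.78 × (22.35 + 17.8) × √20.1 = 0.0023 × 9.78 × 40.15 × 4.4833 = 4.0490 mm/d
Over 31 days: 4.0490 × 31 = 125.519 mm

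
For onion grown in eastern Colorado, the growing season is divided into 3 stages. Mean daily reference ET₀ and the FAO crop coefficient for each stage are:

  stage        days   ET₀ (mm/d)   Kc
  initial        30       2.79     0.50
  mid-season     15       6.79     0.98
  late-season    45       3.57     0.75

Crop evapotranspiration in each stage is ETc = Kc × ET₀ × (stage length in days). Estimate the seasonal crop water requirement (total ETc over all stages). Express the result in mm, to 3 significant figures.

262 mm

initial: 0.50 × 2.79 × 30 = 41.85 mm
mid-season: 0.98 × 6.79 × 15 = 99.81 mm
late-season: 0.75 × 3.57 × 45 = 120.49 mm
Seasonal total = 262.15 mm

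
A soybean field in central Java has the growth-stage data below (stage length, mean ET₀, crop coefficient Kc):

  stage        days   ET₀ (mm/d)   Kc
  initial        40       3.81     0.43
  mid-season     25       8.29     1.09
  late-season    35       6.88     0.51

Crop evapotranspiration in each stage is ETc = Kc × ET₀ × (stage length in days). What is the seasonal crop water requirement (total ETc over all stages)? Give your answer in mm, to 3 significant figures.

414 mm

initial: 0.43 × 3.81 × 40 = 65.53 mm
mid-season: 1.09 × 8.29 × 25 = 225.90 mm
late-season: 0.51 × 6.88 × 35 = 122.81 mm
Seasonal total = 414.24 mm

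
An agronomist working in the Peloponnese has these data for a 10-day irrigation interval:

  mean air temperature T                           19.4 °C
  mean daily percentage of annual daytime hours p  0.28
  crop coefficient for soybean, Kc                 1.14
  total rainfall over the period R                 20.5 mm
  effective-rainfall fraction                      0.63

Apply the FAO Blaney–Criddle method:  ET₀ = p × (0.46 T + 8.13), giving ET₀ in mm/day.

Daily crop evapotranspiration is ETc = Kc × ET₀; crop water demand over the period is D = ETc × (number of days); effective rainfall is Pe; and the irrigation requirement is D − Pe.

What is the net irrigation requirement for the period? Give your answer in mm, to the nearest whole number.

ET₀ = 0.28 × (0.46 × 19.4 + 8.13) = 0.28 × 17.054 = 4.7751 mm/d
ETc = Kc × ET₀ = 1.14 × 4.7751 = 5.4436 mm/d
Crop demand D = ETc × 10 d = 5.4436 × 10 = 54.436 mm
Pe = 0.63 × 20.5 = 12.915 mm
D − Pe = 54.436 − 12.915 = 41.521 mm

42 mm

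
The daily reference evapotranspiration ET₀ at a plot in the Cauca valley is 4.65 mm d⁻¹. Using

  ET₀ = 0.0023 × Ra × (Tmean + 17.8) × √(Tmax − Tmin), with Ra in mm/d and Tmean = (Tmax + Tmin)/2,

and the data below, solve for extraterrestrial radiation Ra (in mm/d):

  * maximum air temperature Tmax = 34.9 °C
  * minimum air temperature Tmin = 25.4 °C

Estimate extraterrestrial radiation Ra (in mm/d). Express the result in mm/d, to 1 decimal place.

13.7 mm/d

Tmean = 30.15 °C; √ΔT = 3.0822
Ra = ET₀ / [0.0023 × (Tmean+17.8) × √ΔT] = 4.65 / (0.0023 × 47.95 × 3.0822) = 13.680 mm/d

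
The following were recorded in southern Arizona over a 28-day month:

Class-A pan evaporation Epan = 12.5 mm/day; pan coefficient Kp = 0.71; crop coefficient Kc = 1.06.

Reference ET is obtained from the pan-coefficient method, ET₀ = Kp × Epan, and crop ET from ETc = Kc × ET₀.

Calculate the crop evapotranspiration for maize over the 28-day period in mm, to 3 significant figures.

263 mm

ET₀ = 0.71 × 12.5 = 8.8750 mm/d
ETc = Kc × ET₀ = 1.06 × 8.8750 = 9.4075 mm/d
Over 28 days: 9.4075 × 28 = 263.410 mm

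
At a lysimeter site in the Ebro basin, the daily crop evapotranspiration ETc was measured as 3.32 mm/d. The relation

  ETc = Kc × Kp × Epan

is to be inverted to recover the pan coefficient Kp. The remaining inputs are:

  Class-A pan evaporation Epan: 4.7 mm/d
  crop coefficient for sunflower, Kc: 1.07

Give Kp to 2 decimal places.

0.66

ETc = Kc × Kp × Epan  ⇒  Kp = ETc / (Kc × Epan)
Kp = 3.32 / (1.07 × 4.7) = 3.32 / 5.029 = 0.6602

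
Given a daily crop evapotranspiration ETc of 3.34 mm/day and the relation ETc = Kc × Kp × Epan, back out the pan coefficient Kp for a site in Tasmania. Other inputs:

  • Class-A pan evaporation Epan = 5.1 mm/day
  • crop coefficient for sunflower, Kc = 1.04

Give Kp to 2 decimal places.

ETc = Kc × Kp × Epan  ⇒  Kp = ETc / (Kc × Epan)
Kp = 3.34 / (1.04 × 5.1) = 3.34 / 5.304 = 0.6297

0.63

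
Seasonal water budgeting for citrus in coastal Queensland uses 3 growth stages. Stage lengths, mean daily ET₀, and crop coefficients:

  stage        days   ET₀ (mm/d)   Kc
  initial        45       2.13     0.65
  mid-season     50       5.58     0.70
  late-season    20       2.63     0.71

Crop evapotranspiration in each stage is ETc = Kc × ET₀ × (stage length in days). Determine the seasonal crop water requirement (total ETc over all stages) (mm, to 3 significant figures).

initial: 0.65 × 2.13 × 45 = 62.30 mm
mid-season: 0.70 × 5.58 × 50 = 195.30 mm
late-season: 0.71 × 2.63 × 20 = 37.35 mm
Seasonal total = 294.95 mm

295 mm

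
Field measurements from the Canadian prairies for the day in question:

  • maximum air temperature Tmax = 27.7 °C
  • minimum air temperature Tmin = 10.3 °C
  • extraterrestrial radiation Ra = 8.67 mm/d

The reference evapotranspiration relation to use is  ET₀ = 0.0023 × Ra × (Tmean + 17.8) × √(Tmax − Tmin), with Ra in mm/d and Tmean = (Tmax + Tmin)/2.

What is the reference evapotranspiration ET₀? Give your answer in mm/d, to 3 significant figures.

3.06 mm/d

Tmean = (27.7 + 10.3)/2 = 19.00 °C
ET₀ = 0.0023 × 8.67 × (19.00 + 17.8) × √17.4 = 0.0023 × 8.67 × 36.80 × 4.1713 = 3.0610 mm/d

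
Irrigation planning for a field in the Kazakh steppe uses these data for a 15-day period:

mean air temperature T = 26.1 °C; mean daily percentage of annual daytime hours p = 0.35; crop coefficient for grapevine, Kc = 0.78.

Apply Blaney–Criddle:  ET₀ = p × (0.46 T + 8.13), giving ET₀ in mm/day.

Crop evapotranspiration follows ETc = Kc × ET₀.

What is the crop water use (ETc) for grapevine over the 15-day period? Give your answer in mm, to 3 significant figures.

82.5 mm

ET₀ = 0.35 × (0.46 × 26.1 + 8.13) = 0.35 × 20.136 = 7.0476 mm/d
ETc = Kc × ET₀ = 0.78 × 7.0476 = 5.4971 mm/d
Over 15 days: 5.4971 × 15 = 82.457 mm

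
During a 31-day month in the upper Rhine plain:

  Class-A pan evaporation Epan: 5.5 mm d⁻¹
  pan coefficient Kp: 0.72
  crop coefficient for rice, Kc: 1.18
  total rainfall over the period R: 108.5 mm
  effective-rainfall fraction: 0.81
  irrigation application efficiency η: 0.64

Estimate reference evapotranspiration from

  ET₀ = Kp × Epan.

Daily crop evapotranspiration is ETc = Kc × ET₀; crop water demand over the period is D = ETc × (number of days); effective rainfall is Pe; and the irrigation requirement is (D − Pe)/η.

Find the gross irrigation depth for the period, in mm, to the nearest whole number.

ET₀ = 0.72 × 5.5 = 3.9600 mm/d
ETc = Kc × ET₀ = 1.18 × 3.9600 = 4.6728 mm/d
Crop demand D = ETc × 31 d = 4.6728 × 31 = 144.857 mm
Pe = 0.81 × 108.5 = 87.885 mm
D − Pe = 144.857 − 87.885 = 56.972 mm
Gross irrigation = 56.972 / 0.64 = 89.019 mm

89 mm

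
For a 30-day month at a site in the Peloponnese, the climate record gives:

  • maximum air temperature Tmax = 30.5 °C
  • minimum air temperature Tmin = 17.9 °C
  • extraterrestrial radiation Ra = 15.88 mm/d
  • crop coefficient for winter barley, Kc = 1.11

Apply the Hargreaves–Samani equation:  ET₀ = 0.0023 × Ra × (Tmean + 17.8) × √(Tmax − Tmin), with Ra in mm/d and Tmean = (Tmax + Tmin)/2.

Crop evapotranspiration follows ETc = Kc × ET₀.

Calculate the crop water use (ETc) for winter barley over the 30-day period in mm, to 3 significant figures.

Tmean = (30.5 + 17.9)/2 = 24.20 °C
ET₀ = 0.0023 × 15.88 × (24.20 + 17.8) × √12.6 = 0.0023 × 15.88 × 42.00 × 3.5496 = 5.4451 mm/d
ETc = Kc × ET₀ = 1.11 × 5.4451 = 6.0441 mm/d
Over 30 days: 6.0441 × 30 = 181.323 mm

181 mm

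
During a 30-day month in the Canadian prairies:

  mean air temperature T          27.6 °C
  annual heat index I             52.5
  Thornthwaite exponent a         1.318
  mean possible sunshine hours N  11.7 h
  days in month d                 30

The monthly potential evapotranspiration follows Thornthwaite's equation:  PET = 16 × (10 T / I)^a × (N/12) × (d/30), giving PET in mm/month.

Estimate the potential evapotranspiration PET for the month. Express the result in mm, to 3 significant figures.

10T/I = 10 × 27.6 / 52.5 = 5.2571
(10T/I)^a = 5.2571^1.318 = 8.9114
Uncorrected PET = 16 × 8.9114 = 142.582 mm
Correction = (N/12)(d/30) = (11.7/12)(30/30) = 0.9750
PET = 142.582 × 0.9750 = 139.017 mm/month

139 mm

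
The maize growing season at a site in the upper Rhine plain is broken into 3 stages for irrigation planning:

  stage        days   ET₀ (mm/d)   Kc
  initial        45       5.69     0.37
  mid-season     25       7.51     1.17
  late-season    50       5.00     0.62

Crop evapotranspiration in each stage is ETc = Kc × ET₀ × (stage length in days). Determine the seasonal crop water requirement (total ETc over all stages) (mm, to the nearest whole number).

469 mm

initial: 0.37 × 5.69 × 45 = 94.74 mm
mid-season: 1.17 × 7.51 × 25 = 219.67 mm
late-season: 0.62 × 5.00 × 50 = 155.00 mm
Seasonal total = 469.41 mm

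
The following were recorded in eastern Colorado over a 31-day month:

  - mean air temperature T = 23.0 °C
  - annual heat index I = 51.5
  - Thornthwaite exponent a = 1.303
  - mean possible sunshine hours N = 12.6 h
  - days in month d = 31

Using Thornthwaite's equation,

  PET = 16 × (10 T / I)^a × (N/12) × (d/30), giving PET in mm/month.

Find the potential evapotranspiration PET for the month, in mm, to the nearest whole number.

122 mm

10T/I = 10 × 23.0 / 51.5 = 4.4660
(10T/I)^a = 4.4660^1.303 = 7.0282
Uncorrected PET = 16 × 7.0282 = 112.451 mm
Correction = (N/12)(d/30) = (12.6/12)(31/30) = 1.0850
PET = 112.451 × 1.0850 = 122.009 mm/month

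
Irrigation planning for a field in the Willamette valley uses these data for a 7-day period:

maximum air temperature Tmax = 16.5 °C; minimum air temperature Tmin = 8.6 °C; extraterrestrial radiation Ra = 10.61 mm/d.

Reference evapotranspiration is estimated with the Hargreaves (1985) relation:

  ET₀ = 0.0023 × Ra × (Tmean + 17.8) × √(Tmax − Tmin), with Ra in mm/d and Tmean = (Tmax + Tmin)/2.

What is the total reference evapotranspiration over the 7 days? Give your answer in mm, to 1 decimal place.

14.6 mm

Tmean = (16.5 + 8.6)/2 = 12.55 °C
ET₀ = 0.0023 × 10.61 × (12.55 + 17.8) × √7.9 = 0.0023 × 10.61 × 30.35 × 2.8107 = 2.0817 mm/d
Over 7 days: 2.0817 × 7 = 14.572 mm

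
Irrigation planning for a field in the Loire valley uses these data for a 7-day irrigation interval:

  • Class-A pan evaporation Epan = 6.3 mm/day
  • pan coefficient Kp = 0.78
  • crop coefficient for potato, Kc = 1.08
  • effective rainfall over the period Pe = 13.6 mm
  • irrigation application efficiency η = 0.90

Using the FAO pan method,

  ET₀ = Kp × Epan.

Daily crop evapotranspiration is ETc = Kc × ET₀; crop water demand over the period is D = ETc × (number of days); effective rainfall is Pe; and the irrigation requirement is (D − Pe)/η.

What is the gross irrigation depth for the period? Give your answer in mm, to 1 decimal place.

ET₀ = 0.78 × 6.3 = 4.9140 mm/d
ETc = Kc × ET₀ = 1.08 × 4.9140 = 5.3071 mm/d
Crop demand D = ETc × 7 d = 5.3071 × 7 = 37.150 mm
D − Pe = 37.150 − 13.6 = 23.550 mm
Gross irrigation = 23.550 / 0.90 = 26.167 mm

26.2 mm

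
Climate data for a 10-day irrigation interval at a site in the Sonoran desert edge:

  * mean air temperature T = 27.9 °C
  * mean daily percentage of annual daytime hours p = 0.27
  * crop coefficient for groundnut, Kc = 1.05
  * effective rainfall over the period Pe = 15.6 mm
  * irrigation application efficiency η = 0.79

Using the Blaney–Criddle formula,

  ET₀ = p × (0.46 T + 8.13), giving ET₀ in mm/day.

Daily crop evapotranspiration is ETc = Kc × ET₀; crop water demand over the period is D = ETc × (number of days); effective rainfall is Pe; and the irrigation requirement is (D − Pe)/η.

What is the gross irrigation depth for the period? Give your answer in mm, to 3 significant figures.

ET₀ = 0.27 × (0.46 × 27.9 + 8.13) = 0.27 × 20.964 = 5.6603 mm/d
ETc = Kc × ET₀ = 1.05 × 5.6603 = 5.9433 mm/d
Crop demand D = ETc × 10 d = 5.9433 × 10 = 59.433 mm
D − Pe = 59.433 − 15.6 = 43.833 mm
Gross irrigation = 43.833 / 0.79 = 55.485 mm

55.5 mm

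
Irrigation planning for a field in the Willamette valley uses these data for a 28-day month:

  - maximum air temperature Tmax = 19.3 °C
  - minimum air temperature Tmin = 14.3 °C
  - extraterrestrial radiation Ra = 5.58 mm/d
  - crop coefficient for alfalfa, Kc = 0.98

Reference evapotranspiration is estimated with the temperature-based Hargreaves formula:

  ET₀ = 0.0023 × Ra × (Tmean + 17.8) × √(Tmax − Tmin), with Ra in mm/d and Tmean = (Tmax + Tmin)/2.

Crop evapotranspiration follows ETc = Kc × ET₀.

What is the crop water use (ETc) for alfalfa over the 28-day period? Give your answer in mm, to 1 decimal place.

Tmean = (19.3 + 14.3)/2 = 16.80 °C
ET₀ = 0.0023 × 5.58 × (16.80 + 17.8) × √5.0 = 0.0023 × 5.58 × 34.60 × 2.2361 = 0.9930 mm/d
ETc = Kc × ET₀ = 0.98 × 0.9930 = 0.9731 mm/d
Over 28 days: 0.9731 × 28 = 27.247 mm

27.2 mm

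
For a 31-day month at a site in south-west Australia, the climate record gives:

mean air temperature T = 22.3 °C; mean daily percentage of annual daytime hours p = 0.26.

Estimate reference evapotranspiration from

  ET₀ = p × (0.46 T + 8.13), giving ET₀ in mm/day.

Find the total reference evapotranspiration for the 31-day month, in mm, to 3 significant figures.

148 mm

ET₀ = 0.26 × (0.46 × 22.3 + 8.13) = 0.26 × 18.388 = 4.7809 mm/d
Monthly total = 4.7809 × 31 = 148.208 mm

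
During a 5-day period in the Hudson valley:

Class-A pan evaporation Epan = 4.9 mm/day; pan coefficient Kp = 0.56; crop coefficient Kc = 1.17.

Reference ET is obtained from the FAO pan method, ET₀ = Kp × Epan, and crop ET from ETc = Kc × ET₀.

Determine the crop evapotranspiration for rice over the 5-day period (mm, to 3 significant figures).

16.1 mm

ET₀ = 0.56 × 4.9 = 2.7440 mm/d
ETc = Kc × ET₀ = 1.17 × 2.7440 = 3.2105 mm/d
Over 5 days: 3.2105 × 5 = 16.053 mm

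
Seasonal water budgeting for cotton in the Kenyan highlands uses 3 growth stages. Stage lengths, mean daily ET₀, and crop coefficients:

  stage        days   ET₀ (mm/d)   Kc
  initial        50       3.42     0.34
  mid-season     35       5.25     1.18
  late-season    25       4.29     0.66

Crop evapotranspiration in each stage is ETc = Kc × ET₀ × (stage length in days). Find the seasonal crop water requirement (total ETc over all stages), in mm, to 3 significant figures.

346 mm

initial: 0.34 × 3.42 × 50 = 58.14 mm
mid-season: 1.18 × 5.25 × 35 = 216.83 mm
late-season: 0.66 × 4.29 × 25 = 70.79 mm
Seasonal total = 345.76 mm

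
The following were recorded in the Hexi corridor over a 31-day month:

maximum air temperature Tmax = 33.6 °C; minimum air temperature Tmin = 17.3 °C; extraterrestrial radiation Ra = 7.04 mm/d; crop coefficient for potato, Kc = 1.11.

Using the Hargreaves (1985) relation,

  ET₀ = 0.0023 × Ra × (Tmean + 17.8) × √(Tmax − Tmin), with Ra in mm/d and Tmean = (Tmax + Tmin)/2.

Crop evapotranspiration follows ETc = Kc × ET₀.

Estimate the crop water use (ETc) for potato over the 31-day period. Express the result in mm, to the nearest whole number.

Tmean = (33.6 + 17.3)/2 = 25.45 °C
ET₀ = 0.0023 × 7.04 × (25.45 + 17.8) × √16.3 = 0.0023 × 7.04 × 43.25 × 4.0373 = 2.8273 mm/d
ETc = Kc × ET₀ = 1.11 × 2.8273 = 3.1383 mm/d
Over 31 days: 3.1383 × 31 = 97.287 mm

97 mm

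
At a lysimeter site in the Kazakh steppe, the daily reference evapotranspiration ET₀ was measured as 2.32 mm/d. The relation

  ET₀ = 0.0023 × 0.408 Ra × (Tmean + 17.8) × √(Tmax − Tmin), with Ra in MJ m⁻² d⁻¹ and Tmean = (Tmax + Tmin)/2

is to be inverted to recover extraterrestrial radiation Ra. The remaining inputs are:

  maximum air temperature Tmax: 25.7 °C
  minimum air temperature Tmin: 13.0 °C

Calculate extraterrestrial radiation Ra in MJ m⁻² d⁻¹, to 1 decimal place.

Tmean = (25.7+13.0)/2 = 19.35 °C; ΔT = 12.7
Ra = ET₀ / [0.0023 × 0.408 × (Tmean+17.8) × √ΔT]
   = 2.32 / (0.0023 × 0.408 × 37.15 × 3.5637) = 18.674 MJ m⁻² d⁻¹

18.7 MJ m⁻² d⁻¹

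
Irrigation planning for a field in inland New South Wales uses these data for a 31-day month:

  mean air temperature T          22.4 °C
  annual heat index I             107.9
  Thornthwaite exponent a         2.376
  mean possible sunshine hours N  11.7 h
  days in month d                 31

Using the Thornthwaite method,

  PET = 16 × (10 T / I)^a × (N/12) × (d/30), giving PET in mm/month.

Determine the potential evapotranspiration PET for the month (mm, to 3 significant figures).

10T/I = 10 × 22.4 / 107.9 = 2.0760
(10T/I)^a = 2.0760^2.376 = 5.6719
Uncorrected PET = 16 × 5.6719 = 90.750 mm
Correction = (N/12)(d/30) = (11.7/12)(31/30) = 1.0075
PET = 90.750 × 1.0075 = 91.431 mm/month

91.4 mm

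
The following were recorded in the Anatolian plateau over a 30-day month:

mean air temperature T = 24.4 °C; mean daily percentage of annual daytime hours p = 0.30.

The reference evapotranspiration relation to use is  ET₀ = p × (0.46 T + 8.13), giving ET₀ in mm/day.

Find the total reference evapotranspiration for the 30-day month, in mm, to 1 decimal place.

ET₀ = 0.30 × (0.46 × 24.4 + 8.13) = 0.30 × 19.354 = 5.8062 mm/d
Monthly total = 5.8062 × 30 = 174.186 mm

174.2 mm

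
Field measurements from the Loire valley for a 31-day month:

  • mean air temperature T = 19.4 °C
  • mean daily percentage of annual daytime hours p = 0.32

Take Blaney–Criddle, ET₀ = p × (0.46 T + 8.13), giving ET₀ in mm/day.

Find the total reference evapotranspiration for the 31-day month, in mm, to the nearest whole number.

169 mm

ET₀ = 0.32 × (0.46 × 19.4 + 8.13) = 0.32 × 17.054 = 5.4573 mm/d
Monthly total = 5.4573 × 31 = 169.176 mm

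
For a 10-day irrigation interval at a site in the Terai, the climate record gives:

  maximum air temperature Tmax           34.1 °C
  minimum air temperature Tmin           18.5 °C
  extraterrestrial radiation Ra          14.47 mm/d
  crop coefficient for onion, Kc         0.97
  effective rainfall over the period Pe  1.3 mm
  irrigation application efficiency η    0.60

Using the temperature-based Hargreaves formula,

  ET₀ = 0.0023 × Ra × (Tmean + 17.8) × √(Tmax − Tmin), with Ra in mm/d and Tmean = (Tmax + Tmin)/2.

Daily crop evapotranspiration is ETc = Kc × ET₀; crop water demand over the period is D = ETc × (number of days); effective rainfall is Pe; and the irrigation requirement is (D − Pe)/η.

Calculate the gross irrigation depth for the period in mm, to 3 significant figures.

Tmean = (34.1 + 18.5)/2 = 26.30 °C
ET₀ = 0.0023 × 14.47 × (26.30 + 17.8) × √15.6 = 0.0023 × 14.47 × 44.10 × 3.9497 = 5.7969 mm/d
ETc = Kc × ET₀ = 0.97 × 5.7969 = 5.6230 mm/d
Crop demand D = ETc × 10 d = 5.6230 × 10 = 56.230 mm
D − Pe = 56.230 − 1.3 = 54.930 mm
Gross irrigation = 54.930 / 0.60 = 91.550 mm

91.6 mm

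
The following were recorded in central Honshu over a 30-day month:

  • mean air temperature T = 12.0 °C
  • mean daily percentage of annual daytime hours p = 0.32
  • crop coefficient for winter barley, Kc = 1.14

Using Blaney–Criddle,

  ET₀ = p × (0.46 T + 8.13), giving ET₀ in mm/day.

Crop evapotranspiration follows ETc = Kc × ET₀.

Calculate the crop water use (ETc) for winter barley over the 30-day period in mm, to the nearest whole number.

149 mm

ET₀ = 0.32 × (0.46 × 12.0 + 8.13) = 0.32 × 13.650 = 4.3680 mm/d
ETc = Kc × ET₀ = 1.14 × 4.3680 = 4.9795 mm/d
Over 30 days: 4.9795 × 30 = 149.385 mm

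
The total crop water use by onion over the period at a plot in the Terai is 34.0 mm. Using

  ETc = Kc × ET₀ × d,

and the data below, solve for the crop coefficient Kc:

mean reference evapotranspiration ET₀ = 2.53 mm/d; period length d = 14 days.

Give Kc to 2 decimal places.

0.96

ETc = Kc × ET₀ × d  ⇒  Kc = ETc / (ET₀ × d)
Kc = 34.0 / (2.53 × 14) = 34.0 / 35.42 = 0.9599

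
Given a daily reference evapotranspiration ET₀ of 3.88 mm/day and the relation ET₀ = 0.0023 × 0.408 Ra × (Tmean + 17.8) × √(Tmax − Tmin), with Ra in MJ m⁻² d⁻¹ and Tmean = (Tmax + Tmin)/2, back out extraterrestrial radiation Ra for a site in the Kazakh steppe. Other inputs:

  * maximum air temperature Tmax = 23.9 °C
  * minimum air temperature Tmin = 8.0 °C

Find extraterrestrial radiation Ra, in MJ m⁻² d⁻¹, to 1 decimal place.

30.7 MJ m⁻² d⁻¹

Tmean = (23.9+8.0)/2 = 15.95 °C; ΔT = 15.9
Ra = ET₀ / [0.0023 × 0.408 × (Tmean+17.8) × √ΔT]
   = 3.88 / (0.0023 × 0.408 × 33.75 × 3.9875) = 30.723 MJ m⁻² d⁻¹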